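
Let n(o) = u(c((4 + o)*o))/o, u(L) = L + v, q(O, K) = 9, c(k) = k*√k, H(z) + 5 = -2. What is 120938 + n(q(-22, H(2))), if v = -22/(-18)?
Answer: 9795989/81 + 39*√13 ≈ 1.2108e+5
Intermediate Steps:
H(z) = -7 (H(z) = -5 - 2 = -7)
c(k) = k^(3/2)
v = 11/9 (v = -22*(-1/18) = 11/9 ≈ 1.2222)
u(L) = 11/9 + L (u(L) = L + 11/9 = 11/9 + L)
n(o) = (11/9 + (o*(4 + o))^(3/2))/o (n(o) = (11/9 + ((4 + o)*o)^(3/2))/o = (11/9 + (o*(4 + o))^(3/2))/o)
120938 + n(q(-22, H(2))) = 120938 + (11/9 + (9*(4 + 9))^(3/2))/9 = 120938 + (11/9 + (9*13)^(3/2))/9 = 120938 + (11/9 + 117^(3/2))/9 = 120938 + (11/9 + 351*√13)/9 = 120938 + (11/81 + 39*√13) = 9795989/81 + 39*√13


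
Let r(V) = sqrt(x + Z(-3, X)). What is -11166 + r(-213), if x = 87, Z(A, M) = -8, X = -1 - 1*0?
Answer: -11166 + sqrt(79) ≈ -11157.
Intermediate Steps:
X = -1 (X = -1 + 0 = -1)
r(V) = sqrt(79) (r(V) = sqrt(87 - 8) = sqrt(79))
-11166 + r(-213) = -11166 + sqrt(79)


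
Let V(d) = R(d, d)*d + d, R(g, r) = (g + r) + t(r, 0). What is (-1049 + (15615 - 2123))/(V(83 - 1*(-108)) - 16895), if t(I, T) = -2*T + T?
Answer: 541/2446 ≈ 0.22118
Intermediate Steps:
t(I, T) = -T
R(g, r) = g + r (R(g, r) = (g + r) - 1*0 = (g + r) + 0 = g + r)
V(d) = d + 2*d**2 (V(d) = (d + d)*d + d = (2*d)*d + d = 2*d**2 + d = d + 2*d**2)
(-1049 + (15615 - 2123))/(V(83 - 1*(-108)) - 16895) = (-1049 + (15615 - 2123))/((83 - 1*(-108))*(1 + 2*(83 - 1*(-108))) - 16895) = (-1049 + 13492)/((83 + 108)*(1 + 2*(83 + 108)) - 16895) = 12443/(191*(1 + 2*191) - 16895) = 12443/(191*(1 + 382) - 16895) = 12443/(191*383 - 16895) = 12443/(73153 - 16895) = 12443/56258 = 12443*(1/56258) = 541/2446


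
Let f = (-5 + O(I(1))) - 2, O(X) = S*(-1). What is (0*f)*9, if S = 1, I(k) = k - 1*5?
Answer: 0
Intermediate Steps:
I(k) = -5 + k (I(k) = k - 5 = -5 + k)
O(X) = -1 (O(X) = 1*(-1) = -1)
f = -8 (f = (-5 - 1) - 2 = -6 - 2 = -8)
(0*f)*9 = (0*(-8))*9 = 0*9 = 0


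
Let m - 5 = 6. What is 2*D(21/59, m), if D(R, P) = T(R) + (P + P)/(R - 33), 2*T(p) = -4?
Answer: -5150/963 ≈ -5.3479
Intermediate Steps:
m = 11 (m = 5 + 6 = 11)
T(p) = -2 (T(p) = (½)*(-4) = -2)
D(R, P) = -2 + 2*P/(-33 + R) (D(R, P) = -2 + (P + P)/(R - 33) = -2 + (2*P)/(-33 + R) = -2 + 2*P/(-33 + R))
2*D(21/59, m) = 2*(2*(33 + 11 - 21/59)/(-33 + 21/59)) = 2*(2*(33 + 11 - 21/59)/(-33 + 21*(1/59))) = 2*(2*(33 + 11 - 1*21/59)/(-33 + 21/59)) = 2*(2*(33 + 11 - 21/59)/(-1926/59)) = 2*(2*(-59/1926)*(2575/59)) = 2*(-2575/963) = -5150/963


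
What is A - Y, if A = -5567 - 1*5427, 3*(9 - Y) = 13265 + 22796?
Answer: 3052/3 ≈ 1017.3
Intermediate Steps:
Y = -36034/3 (Y = 9 - (13265 + 22796)/3 = 9 - ⅓*36061 = 9 - 36061/3 = -36034/3 ≈ -12011.)
A = -10994 (A = -5567 - 5427 = -10994)
A - Y = -10994 - 1*(-36034/3) = -10994 + 36034/3 = 3052/3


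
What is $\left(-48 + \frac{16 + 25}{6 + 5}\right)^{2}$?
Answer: $\frac{237169}{121} \approx 1960.1$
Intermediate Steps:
$\left(-48 + \frac{16 + 25}{6 + 5}\right)^{2} = \left(-48 + \frac{41}{11}\right)^{2} = \left(- \frac{487}{11}\right)^{2} = \frac{237169}{121}$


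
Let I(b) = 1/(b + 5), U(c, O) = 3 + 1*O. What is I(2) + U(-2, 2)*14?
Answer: 491/7 ≈ 70.143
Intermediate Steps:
U(c, O) = 3 + O
I(b) = 1/(5 + b)
I(2) + U(-2, 2)*14 = 1/(5 + 2) + (3 + 2)*14 = 1/7 + 5*14 = ⅐ + 70 = 491/7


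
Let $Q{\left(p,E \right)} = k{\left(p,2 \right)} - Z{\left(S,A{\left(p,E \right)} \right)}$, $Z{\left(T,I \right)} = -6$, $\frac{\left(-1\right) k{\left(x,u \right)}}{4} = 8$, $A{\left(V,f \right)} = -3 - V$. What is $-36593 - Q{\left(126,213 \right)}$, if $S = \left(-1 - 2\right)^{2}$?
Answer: $-36567$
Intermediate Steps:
$S = 9$ ($S = \left(-3\right)^{2} = 9$)
$k{\left(x,u \right)} = -32$ ($k{\left(x,u \right)} = \left(-4\right) 8 = -32$)
$Q{\left(p,E \right)} = -26$ ($Q{\left(p,E \right)} = -32 - -6 = -32 + 6 = -26$)
$-36593 - Q{\left(126,213 \right)} = -36593 - -26 = -36593 + 26 = -36567$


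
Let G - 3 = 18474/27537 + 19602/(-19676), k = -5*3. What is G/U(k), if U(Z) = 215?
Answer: 241528031/19415145430 ≈ 0.012440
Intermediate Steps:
k = -15
G = 241528031/90303002 (G = 3 + (18474/27537 + 19602/(-19676)) = 3 + (18474*(1/27537) + 19602*(-1/19676)) = 3 + (6158/9179 - 9801/9838) = 3 - 29380975/90303002 = 241528031/90303002 ≈ 2.6746)
G/U(k) = (241528031/90303002)/215 = (241528031/90303002)*(1/215) = 241528031/19415145430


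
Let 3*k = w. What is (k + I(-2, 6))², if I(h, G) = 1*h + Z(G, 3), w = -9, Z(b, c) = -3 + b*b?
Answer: 784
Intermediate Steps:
Z(b, c) = -3 + b²
k = -3 (k = (⅓)*(-9) = -3)
I(h, G) = -3 + h + G² (I(h, G) = 1*h + (-3 + G²) = h + (-3 + G²) = -3 + h + G²)
(k + I(-2, 6))² = (-3 + (-3 - 2 + 6²))² = (-3 + (-3 - 2 + 36))² = (-3 + 31)² = 28² = 784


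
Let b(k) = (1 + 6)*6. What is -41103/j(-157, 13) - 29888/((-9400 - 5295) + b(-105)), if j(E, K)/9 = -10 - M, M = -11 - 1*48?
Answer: -65455739/717997 ≈ -91.164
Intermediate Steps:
M = -59 (M = -11 - 48 = -59)
b(k) = 42 (b(k) = 7*6 = 42)
j(E, K) = 441 (j(E, K) = 9*(-10 - 1*(-59)) = 9*(-10 + 59) = 9*49 = 441)
-41103/j(-157, 13) - 29888/((-9400 - 5295) + b(-105)) = -41103/441 - 29888/((-9400 - 5295) + 42) = -41103*1/441 - 29888/(-14695 + 42) = -4567/49 - 29888/(-14653) = -4567/49 - 29888*(-1/14653) = -4567/49 + 29888/14653 = -65455739/717997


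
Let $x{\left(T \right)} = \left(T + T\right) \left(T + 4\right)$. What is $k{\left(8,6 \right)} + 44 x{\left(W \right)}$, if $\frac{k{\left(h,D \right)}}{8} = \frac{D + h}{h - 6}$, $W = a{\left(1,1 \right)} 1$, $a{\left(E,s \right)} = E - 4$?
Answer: $-208$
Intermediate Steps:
$a{\left(E,s \right)} = -4 + E$
$W = -3$ ($W = \left(-4 + 1\right) 1 = \left(-3\right) 1 = -3$)
$k{\left(h,D \right)} = \frac{8 \left(D + h\right)}{-6 + h}$ ($k{\left(h,D \right)} = 8 \frac{D + h}{h - 6} = 8 \frac{D + h}{-6 + h} = \frac{8 \left(D + h\right)}{-6 + h}$)
$x{\left(T \right)} = 2 T \left(4 + T\right)$
$k{\left(8,6 \right)} + 44 x{\left(W \right)} = \frac{8 \left(6 + 8\right)}{-6 + 8} + 44 \cdot 2 \left(-3\right) \left(4 - 3\right) = 8 \cdot \frac{1}{2} \cdot 14 + 44 \cdot 2 \left(-3\right) 1 = 8 \cdot \frac{1}{2} \cdot 14 + 44 \left(-6\right) = 56 - 264 = -208$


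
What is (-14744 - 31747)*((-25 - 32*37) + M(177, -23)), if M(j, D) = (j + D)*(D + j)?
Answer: -1046372937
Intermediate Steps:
M(j, D) = (D + j)² (M(j, D) = (D + j)*(D + j) = (D + j)²)
(-14744 - 31747)*((-25 - 32*37) + M(177, -23)) = (-14744 - 31747)*((-25 - 32*37) + (-23 + 177)²) = -46491*((-25 - 1184) + 154²) = -46491*(-1209 + 23716) = -46491*22507 = -1046372937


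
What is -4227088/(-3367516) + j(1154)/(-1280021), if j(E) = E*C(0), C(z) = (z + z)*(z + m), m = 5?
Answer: 1056772/841879 ≈ 1.2553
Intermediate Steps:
C(z) = 2*z*(5 + z) (C(z) = (z + z)*(z + 5) = (2*z)*(5 + z) = 2*z*(5 + z))
j(E) = 0 (j(E) = E*(2*0*(5 + 0)) = E*(2*0*5) = E*0 = 0)
-4227088/(-3367516) + j(1154)/(-1280021) = -4227088/(-3367516) + 0/(-1280021) = -4227088*(-1/3367516) + 0*(-1/1280021) = 1056772/841879 + 0 = 1056772/841879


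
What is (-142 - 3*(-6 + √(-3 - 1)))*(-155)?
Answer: 19220 + 930*I ≈ 19220.0 + 930.0*I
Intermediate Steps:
(-142 - 3*(-6 + √(-3 - 1)))*(-155) = (-142 - 3*(-6 + √(-4)))*(-155) = (-142 - 3*(-6 + 2*I))*(-155) = (-142 + (18 - 6*I))*(-155) = (-124 - 6*I)*(-155) = 19220 + 930*I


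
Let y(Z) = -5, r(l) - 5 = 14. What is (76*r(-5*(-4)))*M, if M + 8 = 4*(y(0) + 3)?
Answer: -23104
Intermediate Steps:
r(l) = 19 (r(l) = 5 + 14 = 19)
M = -16 (M = -8 + 4*(-5 + 3) = -8 + 4*(-2) = -8 - 8 = -16)
(76*r(-5*(-4)))*M = (76*19)*(-16) = 1444*(-16) = -23104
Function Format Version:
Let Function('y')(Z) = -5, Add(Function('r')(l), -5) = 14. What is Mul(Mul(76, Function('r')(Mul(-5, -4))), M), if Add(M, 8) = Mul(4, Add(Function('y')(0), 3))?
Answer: -23104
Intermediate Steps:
Function('r')(l) = 19 (Function('r')(l) = Add(5, 14) = 19)
M = -16 (M = Add(-8, Mul(4, Add(-5, 3))) = Add(-8, Mul(4, -2)) = Add(-8, -8) = -16)
Mul(Mul(76, Function('r')(Mul(-5, -4))), M) = Mul(Mul(76, 19), -16) = Mul(1444, -16) = -23104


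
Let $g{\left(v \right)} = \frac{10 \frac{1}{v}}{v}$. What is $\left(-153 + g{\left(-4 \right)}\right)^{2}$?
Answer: $\frac{1485961}{64} \approx 23218.0$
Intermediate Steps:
$g{\left(v \right)} = \frac{10}{v^{2}}$
$\left(-153 + g{\left(-4 \right)}\right)^{2} = \left(-153 + \frac{10}{16}\right)^{2} = \left(-153 + 10 \cdot \frac{1}{16}\right)^{2} = \left(-153 + \frac{5}{8}\right)^{2} = \left(- \frac{1219}{8}\right)^{2} = \frac{1485961}{64}$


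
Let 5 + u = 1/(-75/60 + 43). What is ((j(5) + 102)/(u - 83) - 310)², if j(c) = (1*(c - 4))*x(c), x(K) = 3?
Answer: 20903686923025/215854864 ≈ 96841.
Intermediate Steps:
j(c) = -12 + 3*c (j(c) = (1*(c - 4))*3 = (1*(-4 + c))*3 = (-4 + c)*3 = -12 + 3*c)
u = -831/167 (u = -5 + 1/(-75/60 + 43) = -5 + 1/(-75*1/60 + 43) = -5 + 1/(-5/4 + 43) = -5 + 1/(167/4) = -5 + 4/167 = -831/167 ≈ -4.9760)
((j(5) + 102)/(u - 83) - 310)² = (((-12 + 3*5) + 102)/(-831/167 - 83) - 310)² = (((-12 + 15) + 102)/(-14692/167) - 310)² = ((3 + 102)*(-167/14692) - 310)² = (105*(-167/14692) - 310)² = (-17535/14692 - 310)² = (-4572055/14692)² = 20903686923025/215854864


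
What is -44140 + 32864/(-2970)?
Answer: -65564332/1485 ≈ -44151.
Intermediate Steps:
-44140 + 32864/(-2970) = -44140 + 32864*(-1/2970) = -44140 - 16432/1485 = -65564332/1485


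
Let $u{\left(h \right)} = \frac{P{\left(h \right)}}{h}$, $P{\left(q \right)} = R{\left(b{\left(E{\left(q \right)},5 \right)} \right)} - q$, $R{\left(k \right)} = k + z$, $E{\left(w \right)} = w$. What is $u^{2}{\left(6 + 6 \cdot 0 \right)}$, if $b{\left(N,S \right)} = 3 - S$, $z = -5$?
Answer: $\frac{169}{36} \approx 4.6944$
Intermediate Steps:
$R{\left(k \right)} = -5 + k$ ($R{\left(k \right)} = k - 5 = -5 + k$)
$P{\left(q \right)} = -7 - q$ ($P{\left(q \right)} = \left(-5 + \left(3 - 5\right)\right) - q = \left(-5 - 2\right) - q = -7 - q$)
$u{\left(h \right)} = \frac{-7 - h}{h}$
$u^{2}{\left(6 + 6 \cdot 0 \right)} = \left(\frac{-7 - \left(6 + 6 \cdot 0\right)}{6 + 6 \cdot 0}\right)^{2} = \left(\frac{-7 - \left(6 + 0\right)}{6 + 0}\right)^{2} = \left(\frac{-7 - 6}{6}\right)^{2} = \left(\frac{1}{6} \left(-13\right)\right)^{2} = \left(- \frac{13}{6}\right)^{2} = \frac{169}{36}$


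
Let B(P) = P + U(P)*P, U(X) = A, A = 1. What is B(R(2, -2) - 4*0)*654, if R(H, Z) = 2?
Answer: 2616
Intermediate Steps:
U(X) = 1
B(P) = 2*P (B(P) = P + 1*P = P + P = 2*P)
B(R(2, -2) - 4*0)*654 = (2*(2 - 4*0))*654 = (2*(2 + 0))*654 = (2*2)*654 = 4*654 = 2616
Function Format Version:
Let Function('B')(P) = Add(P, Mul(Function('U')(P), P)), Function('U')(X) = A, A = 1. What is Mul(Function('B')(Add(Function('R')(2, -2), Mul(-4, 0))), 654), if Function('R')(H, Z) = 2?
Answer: 2616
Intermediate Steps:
Function('U')(X) = 1
Function('B')(P) = Mul(2, P) (Function('B')(P) = Add(P, Mul(1, P)) = Add(P, P) = Mul(2, P))
Mul(Function('B')(Add(Function('R')(2, -2), Mul(-4, 0))), 654) = Mul(Mul(2, Add(2, Mul(-4, 0))), 654) = Mul(Mul(2, Add(2, 0)), 654) = Mul(Mul(2, 2), 654) = Mul(4, 654) = 2616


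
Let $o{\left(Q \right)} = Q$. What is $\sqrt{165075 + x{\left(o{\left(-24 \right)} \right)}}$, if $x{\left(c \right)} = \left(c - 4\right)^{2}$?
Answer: $\sqrt{165859} \approx 407.26$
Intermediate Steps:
$x{\left(c \right)} = \left(-4 + c\right)^{2}$
$\sqrt{165075 + x{\left(o{\left(-24 \right)} \right)}} = \sqrt{165075 + \left(-4 - 24\right)^{2}} = \sqrt{165075 + \left(-28\right)^{2}} = \sqrt{165075 + 784} = \sqrt{165859}$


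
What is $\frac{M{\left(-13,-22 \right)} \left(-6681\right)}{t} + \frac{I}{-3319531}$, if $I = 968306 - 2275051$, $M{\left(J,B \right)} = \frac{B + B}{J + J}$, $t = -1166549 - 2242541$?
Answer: $\frac{29200229181046}{73557769589135} \approx 0.39697$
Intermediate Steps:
$t = -3409090$
$M{\left(J,B \right)} = \frac{B}{J}$ ($M{\left(J,B \right)} = \frac{2 B}{2 J} = 2 B \frac{1}{2 J} = \frac{B}{J}$)
$I = -1306745$
$\frac{M{\left(-13,-22 \right)} \left(-6681\right)}{t} + \frac{I}{-3319531} = \frac{- \frac{22}{-13} \left(-6681\right)}{-3409090} - \frac{1306745}{-3319531} = \left(-22\right) \left(- \frac{1}{13}\right) \left(-6681\right) \left(- \frac{1}{3409090}\right) - - \frac{1306745}{3319531} = \frac{22}{13} \left(-6681\right) \left(- \frac{1}{3409090}\right) + \frac{1306745}{3319531} = \left(- \frac{146982}{13}\right) \left(- \frac{1}{3409090}\right) + \frac{1306745}{3319531} = \frac{73491}{22159085} + \frac{1306745}{3319531} = \frac{29200229181046}{73557769589135}$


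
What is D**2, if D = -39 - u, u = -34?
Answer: 25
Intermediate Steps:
D = -5 (D = -39 - 1*(-34) = -39 + 34 = -5)
D**2 = (-5)**2 = 25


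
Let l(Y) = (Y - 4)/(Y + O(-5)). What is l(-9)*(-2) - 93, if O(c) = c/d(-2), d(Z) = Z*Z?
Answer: -3917/41 ≈ -95.537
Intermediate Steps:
d(Z) = Z²
O(c) = c/4 (O(c) = c/((-2)²) = c/4)
l(Y) = (-4 + Y)/(-5/4 + Y) (l(Y) = (Y - 4)/(Y + (¼)*(-5)) = (-4 + Y)/(Y - 5/4) = (-4 + Y)/(-5/4 + Y))
l(-9)*(-2) - 93 = (4*(-4 - 9)/(-5 + 4*(-9)))*(-2) - 93 = (4*(-13)/(-5 - 36))*(-2) - 93 = (4*(-13)/(-41))*(-2) - 93 = (4*(-1/41)*(-13))*(-2) - 93 = (52/41)*(-2) - 93 = -104/41 - 93 = -3917/41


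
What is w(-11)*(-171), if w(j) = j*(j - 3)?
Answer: -26334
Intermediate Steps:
w(j) = j*(-3 + j)
w(-11)*(-171) = -11*(-3 - 11)*(-171) = -11*(-14)*(-171) = 154*(-171) = -26334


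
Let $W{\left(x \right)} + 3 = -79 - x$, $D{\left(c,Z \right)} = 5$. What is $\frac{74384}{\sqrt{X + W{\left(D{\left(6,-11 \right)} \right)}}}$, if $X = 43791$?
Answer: $\frac{18596 \sqrt{1214}}{1821} \approx 355.81$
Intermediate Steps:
$W{\left(x \right)} = -82 - x$ ($W{\left(x \right)} = -3 - \left(79 + x\right) = -82 - x$)
$\frac{74384}{\sqrt{X + W{\left(D{\left(6,-11 \right)} \right)}}} = \frac{74384}{\sqrt{43791 - 87}} = \frac{74384}{\sqrt{43704}} = \frac{74384}{6 \sqrt{1214}} = 74384 \frac{\sqrt{1214}}{7284} = \frac{18596 \sqrt{1214}}{1821}$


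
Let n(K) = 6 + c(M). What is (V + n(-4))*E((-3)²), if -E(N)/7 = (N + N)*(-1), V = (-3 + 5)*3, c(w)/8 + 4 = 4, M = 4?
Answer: 1512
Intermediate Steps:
c(w) = 0 (c(w) = -32 + 8*4 = -32 + 32 = 0)
n(K) = 6 (n(K) = 6 + 0 = 6)
V = 6 (V = 2*3 = 6)
E(N) = 14*N (E(N) = -7*(N + N)*(-1) = -7*2*N*(-1) = -(-14)*N = 14*N)
(V + n(-4))*E((-3)²) = (6 + 6)*(14*(-3)²) = 12*(14*9) = 12*126 = 1512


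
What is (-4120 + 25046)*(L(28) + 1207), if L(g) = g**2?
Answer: 41663666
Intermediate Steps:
(-4120 + 25046)*(L(28) + 1207) = (-4120 + 25046)*(28**2 + 1207) = 20926*(784 + 1207) = 20926*1991 = 41663666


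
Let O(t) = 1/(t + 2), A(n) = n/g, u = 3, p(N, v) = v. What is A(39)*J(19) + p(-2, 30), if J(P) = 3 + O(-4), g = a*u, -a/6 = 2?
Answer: 655/24 ≈ 27.292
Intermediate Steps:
a = -12 (a = -6*2 = -12)
g = -36 (g = -12*3 = -36)
A(n) = -n/36 (A(n) = n/(-36) = n*(-1/36) = -n/36)
O(t) = 1/(2 + t)
J(P) = 5/2 (J(P) = 3 + 1/(2 - 4) = 3 + 1/(-2) = 3 - ½ = 5/2)
A(39)*J(19) + p(-2, 30) = -1/36*39*(5/2) + 30 = -13/12*5/2 + 30 = -65/24 + 30 = 655/24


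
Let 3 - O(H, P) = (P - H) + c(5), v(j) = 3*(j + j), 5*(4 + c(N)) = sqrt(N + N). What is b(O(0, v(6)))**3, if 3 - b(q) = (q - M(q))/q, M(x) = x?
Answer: 27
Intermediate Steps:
c(N) = -4 + sqrt(2)*sqrt(N)/5 (c(N) = -4 + sqrt(N + N)/5 = -4 + sqrt(2*N)/5 = -4 + (sqrt(2)*sqrt(N))/5 = -4 + sqrt(2)*sqrt(N)/5)
v(j) = 6*j (v(j) = 3*(2*j) = 6*j)
O(H, P) = 7 + H - P - sqrt(10)/5 (O(H, P) = 3 - ((P - H) + (-4 + sqrt(2)*sqrt(5)/5)) = 3 - ((P - H) + (-4 + sqrt(10)/5)) = 3 - (-4 + P - H + sqrt(10)/5) = 3 + (4 + H - P - sqrt(10)/5) = 7 + H - P - sqrt(10)/5)
b(q) = 3 (b(q) = 3 - (q - q)/q = 3 - 0/q = 3 - 1*0 = 3 + 0 = 3)
b(O(0, v(6)))**3 = 3**3 = 27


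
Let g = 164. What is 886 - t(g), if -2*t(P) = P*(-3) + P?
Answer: 722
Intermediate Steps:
t(P) = P (t(P) = -(P*(-3) + P)/2 = -(-3*P + P)/2 = -(-1)*P = P)
886 - t(g) = 886 - 1*164 = 886 - 164 = 722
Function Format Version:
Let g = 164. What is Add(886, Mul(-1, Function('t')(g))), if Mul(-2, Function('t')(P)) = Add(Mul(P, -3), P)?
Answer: 722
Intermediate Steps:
Function('t')(P) = P (Function('t')(P) = Mul(Rational(-1, 2), Add(Mul(P, -3), P)) = Mul(Rational(-1, 2), Add(Mul(-3, P), P)) = Mul(Rational(-1, 2), Mul(-2, P)) = P)
Add(886, Mul(-1, Function('t')(g))) = Add(886, Mul(-1, 164)) = Add(886, -164) = 722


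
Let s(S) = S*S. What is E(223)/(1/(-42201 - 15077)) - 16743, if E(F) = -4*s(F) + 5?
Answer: 11393207515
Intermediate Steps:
s(S) = S²
E(F) = 5 - 4*F² (E(F) = -4*F² + 5 = 5 - 4*F²)
E(223)/(1/(-42201 - 15077)) - 16743 = (5 - 4*223²)/(1/(-42201 - 15077)) - 16743 = (5 - 4*49729)/(1/(-57278)) - 16743 = (5 - 198916)/(-1/57278) - 16743 = -198911*(-57278) - 16743 = 11393224258 - 16743 = 11393207515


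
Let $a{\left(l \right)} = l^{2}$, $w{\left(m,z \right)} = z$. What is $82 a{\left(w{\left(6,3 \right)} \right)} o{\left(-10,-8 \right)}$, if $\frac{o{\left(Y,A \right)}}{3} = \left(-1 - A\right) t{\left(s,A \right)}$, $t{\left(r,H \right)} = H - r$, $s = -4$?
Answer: $-61992$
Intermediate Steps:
$o{\left(Y,A \right)} = 3 \left(-1 - A\right) \left(4 + A\right)$ ($o{\left(Y,A \right)} = 3 \left(-1 - A\right) \left(A - -4\right) = 3 \left(-1 - A\right) \left(A + 4\right) = 3 \left(-1 - A\right) \left(4 + A\right)$)
$82 a{\left(w{\left(6,3 \right)} \right)} o{\left(-10,-8 \right)} = 82 \cdot 3^{2} \left(- 3 \left(1 - 8\right) \left(4 - 8\right)\right) = 82 \cdot 9 \left(\left(-3\right) \left(-7\right) \left(-4\right)\right) = 738 \left(-84\right) = -61992$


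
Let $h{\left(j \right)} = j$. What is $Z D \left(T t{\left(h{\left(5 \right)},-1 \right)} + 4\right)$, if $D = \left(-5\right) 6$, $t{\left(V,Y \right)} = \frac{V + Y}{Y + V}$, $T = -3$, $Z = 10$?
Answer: $-300$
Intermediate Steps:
$t{\left(V,Y \right)} = 1$ ($t{\left(V,Y \right)} = \frac{V + Y}{V + Y} = 1$)
$D = -30$
$Z D \left(T t{\left(h{\left(5 \right)},-1 \right)} + 4\right) = 10 \left(-30\right) \left(\left(-3\right) 1 + 4\right) = - 300 \left(-3 + 4\right) = \left(-300\right) 1 = -300$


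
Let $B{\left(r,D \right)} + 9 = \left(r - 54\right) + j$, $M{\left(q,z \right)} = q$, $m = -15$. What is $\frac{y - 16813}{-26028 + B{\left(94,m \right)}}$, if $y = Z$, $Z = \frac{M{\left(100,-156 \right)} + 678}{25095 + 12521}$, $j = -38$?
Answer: $\frac{63243703}{97933256} \approx 0.64578$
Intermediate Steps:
$B{\left(r,D \right)} = -101 + r$ ($B{\left(r,D \right)} = -9 + \left(\left(r - 54\right) - 38\right) = -9 + \left(\left(-54 + r\right) - 38\right) = -9 + \left(-92 + r\right) = -101 + r$)
$Z = \frac{389}{18808}$ ($Z = \frac{100 + 678}{25095 + 12521} = \frac{778}{37616} = 778 \cdot \frac{1}{37616} = \frac{389}{18808} \approx 0.020683$)
$y = \frac{389}{18808} \approx 0.020683$
$\frac{y - 16813}{-26028 + B{\left(94,m \right)}} = \frac{\frac{389}{18808} - 16813}{-26028 + \left(-101 + 94\right)} = - \frac{316218515}{18808 \left(-26028 - 7\right)} = - \frac{316218515}{18808 \left(-26035\right)} = \left(- \frac{316218515}{18808}\right) \left(- \frac{1}{26035}\right) = \frac{63243703}{97933256}$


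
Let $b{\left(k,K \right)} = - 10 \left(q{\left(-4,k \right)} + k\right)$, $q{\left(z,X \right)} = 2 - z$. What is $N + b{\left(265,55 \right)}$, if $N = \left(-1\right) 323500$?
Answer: $-326210$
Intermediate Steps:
$b{\left(k,K \right)} = -60 - 10 k$ ($b{\left(k,K \right)} = - 10 \left(\left(2 - -4\right) + k\right) = - 10 \left(\left(2 + 4\right) + k\right) = - 10 \left(6 + k\right) = -60 - 10 k$)
$N = -323500$
$N + b{\left(265,55 \right)} = -323500 - 2710 = -326210$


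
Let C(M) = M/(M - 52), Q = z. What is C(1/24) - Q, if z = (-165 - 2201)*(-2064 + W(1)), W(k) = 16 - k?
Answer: -6045373699/1247 ≈ -4.8479e+6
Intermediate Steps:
z = 4847934 (z = (-165 - 2201)*(-2064 + (16 - 1*1)) = -2366*(-2064 + (16 - 1)) = -2366*(-2064 + 15) = -2366*(-2049) = 4847934)
Q = 4847934
C(M) = M/(-52 + M)
C(1/24) - Q = 1/(24*(-52 + 1/24)) - 1*4847934 = 1/(24*(-52 + 1/24)) - 4847934 = 1/(24*(-1247/24)) - 4847934 = (1/24)*(-24/1247) - 4847934 = -1/1247 - 4847934 = -6045373699/1247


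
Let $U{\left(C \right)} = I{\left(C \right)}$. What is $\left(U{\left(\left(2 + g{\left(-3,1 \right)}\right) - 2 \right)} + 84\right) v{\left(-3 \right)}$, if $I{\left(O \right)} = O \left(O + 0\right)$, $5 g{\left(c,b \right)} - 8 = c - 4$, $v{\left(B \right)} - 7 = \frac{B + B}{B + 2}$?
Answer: $\frac{27313}{25} \approx 1092.5$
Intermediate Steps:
$v{\left(B \right)} = 7 + \frac{2 B}{2 + B}$ ($v{\left(B \right)} = 7 + \frac{B + B}{B + 2} = 7 + \frac{2 B}{2 + B}$)
$g{\left(c,b \right)} = \frac{4}{5} + \frac{c}{5}$ ($g{\left(c,b \right)} = \frac{8}{5} + \frac{c - 4}{5} = \frac{8}{5} + \frac{-4 + c}{5} = \frac{8}{5} + \left(- \frac{4}{5} + \frac{c}{5}\right) = \frac{4}{5} + \frac{c}{5}$)
$I{\left(O \right)} = O^{2}$ ($I{\left(O \right)} = O O = O^{2}$)
$U{\left(C \right)} = C^{2}$
$\left(U{\left(\left(2 + g{\left(-3,1 \right)}\right) - 2 \right)} + 84\right) v{\left(-3 \right)} = \left(\left(\left(2 + \left(\frac{4}{5} + \frac{1}{5} \left(-3\right)\right)\right) - 2\right)^{2} + 84\right) \frac{14 + 9 \left(-3\right)}{2 - 3} = \left(\left(\left(2 + \left(\frac{4}{5} - \frac{3}{5}\right)\right) - 2\right)^{2} + 84\right) \frac{14 - 27}{-1} = \left(\left(\left(2 + \frac{1}{5}\right) - 2\right)^{2} + 84\right) \left(\left(-1\right) \left(-13\right)\right) = \left(\left(\frac{11}{5} - 2\right)^{2} + 84\right) 13 = \left(\left(\frac{1}{5}\right)^{2} + 84\right) 13 = \left(\frac{1}{25} + 84\right) 13 = \frac{2101}{25} \cdot 13 = \frac{27313}{25}$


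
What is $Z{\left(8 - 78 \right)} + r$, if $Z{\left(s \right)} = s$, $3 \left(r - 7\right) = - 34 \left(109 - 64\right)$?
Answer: $-573$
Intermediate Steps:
$r = -503$ ($r = 7 + \frac{\left(-34\right) \left(109 - 64\right)}{3} = 7 + \frac{\left(-34\right) 45}{3} = 7 + \frac{1}{3} \left(-1530\right) = 7 - 510 = -503$)
$Z{\left(8 - 78 \right)} + r = \left(8 - 78\right) - 503 = -70 - 503 = -573$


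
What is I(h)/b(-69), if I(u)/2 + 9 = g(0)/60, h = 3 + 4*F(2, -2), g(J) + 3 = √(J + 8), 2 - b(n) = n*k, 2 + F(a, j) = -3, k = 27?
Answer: -181/18650 + √2/27975 ≈ -0.0096545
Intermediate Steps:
F(a, j) = -5 (F(a, j) = -2 - 3 = -5)
b(n) = 2 - 27*n (b(n) = 2 - n*27 = 2 - 27*n)
g(J) = -3 + √(8 + J) (g(J) = -3 + √(J + 8) = -3 + √(8 + J))
h = -17 (h = 3 + 4*(-5) = 3 - 20 = -17)
I(u) = -181/10 + √2/15 (I(u) = -18 + 2*((-3 + √(8 + 0))/60) = -18 + 2*((-3 + √8)*(1/60)) = -18 + 2*((-3 + 2*√2)*(1/60)) = -18 + 2*(-1/20 + √2/30) = -18 + (-⅒ + √2/15) = -181/10 + √2/15)
I(h)/b(-69) = (-181/10 + √2/15)/(2 - 27*(-69)) = (-181/10 + √2/15)/(2 + 1863) = (-181/10 + √2/15)/1865 = (-181/10 + √2/15)*(1/1865) = -181/18650 + √2/27975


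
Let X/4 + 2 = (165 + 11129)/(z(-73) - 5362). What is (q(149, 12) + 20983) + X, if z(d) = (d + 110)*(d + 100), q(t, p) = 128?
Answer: 92027213/4363 ≈ 21093.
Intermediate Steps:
z(d) = (100 + d)*(110 + d) (z(d) = (110 + d)*(100 + d) = (100 + d)*(110 + d))
X = -80080/4363 (X = -8 + 4*((165 + 11129)/((11000 + (-73)² + 210*(-73)) - 5362)) = -8 + 4*(11294/((11000 + 5329 - 15330) - 5362)) = -8 + 4*(11294/(999 - 5362)) = -8 + 4*(11294/(-4363)) = -8 + 4*(11294*(-1/4363)) = -8 + 4*(-11294/4363) = -8 - 45176/4363 = -80080/4363 ≈ -18.354)
(q(149, 12) + 20983) + X = (128 + 20983) - 80080/4363 = 21111 - 80080/4363 = 92027213/4363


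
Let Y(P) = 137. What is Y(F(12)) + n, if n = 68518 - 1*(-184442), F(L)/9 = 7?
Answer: 253097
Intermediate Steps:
F(L) = 63 (F(L) = 9*7 = 63)
n = 252960 (n = 68518 + 184442 = 252960)
Y(F(12)) + n = 137 + 252960 = 253097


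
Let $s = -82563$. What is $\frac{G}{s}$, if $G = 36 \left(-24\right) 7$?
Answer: $\frac{2016}{27521} \approx 0.073253$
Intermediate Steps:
$G = -6048$ ($G = \left(-864\right) 7 = -6048$)
$\frac{G}{s} = - \frac{6048}{-82563} = \left(-6048\right) \left(- \frac{1}{82563}\right) = \frac{2016}{27521}$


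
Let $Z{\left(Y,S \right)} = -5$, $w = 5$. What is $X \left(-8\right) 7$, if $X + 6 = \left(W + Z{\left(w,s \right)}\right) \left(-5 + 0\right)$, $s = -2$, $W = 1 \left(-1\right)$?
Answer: $-1344$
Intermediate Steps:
$W = -1$
$X = 24$ ($X = -6 + \left(-1 - 5\right) \left(-5 + 0\right) = -6 - -30 = -6 + 30 = 24$)
$X \left(-8\right) 7 = 24 \left(-8\right) 7 = \left(-192\right) 7 = -1344$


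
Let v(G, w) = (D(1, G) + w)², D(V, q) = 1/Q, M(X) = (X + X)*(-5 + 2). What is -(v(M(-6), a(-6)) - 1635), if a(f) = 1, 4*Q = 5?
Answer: 40794/25 ≈ 1631.8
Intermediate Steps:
Q = 5/4 (Q = (¼)*5 = 5/4 ≈ 1.2500)
M(X) = -6*X (M(X) = (2*X)*(-3) = -6*X)
D(V, q) = ⅘ (D(V, q) = 1/(5/4) = ⅘)
v(G, w) = (⅘ + w)²
-(v(M(-6), a(-6)) - 1635) = -((4 + 5*1)²/25 - 1635) = -((4 + 5)²/25 - 1635) = -((1/25)*9² - 1635) = -((1/25)*81 - 1635) = -(81/25 - 1635) = -1*(-40794/25) = 40794/25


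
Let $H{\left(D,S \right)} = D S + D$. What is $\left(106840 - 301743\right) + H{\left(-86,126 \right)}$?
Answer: $-205825$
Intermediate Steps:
$H{\left(D,S \right)} = D + D S$
$\left(106840 - 301743\right) + H{\left(-86,126 \right)} = \left(106840 - 301743\right) - 86 \left(1 + 126\right) = -194903 - 10922 = -205825$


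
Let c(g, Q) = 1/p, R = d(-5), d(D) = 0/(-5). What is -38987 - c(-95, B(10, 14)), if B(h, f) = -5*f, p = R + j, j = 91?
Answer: -3547818/91 ≈ -38987.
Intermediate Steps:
d(D) = 0 (d(D) = 0*(-1/5) = 0)
R = 0
p = 91 (p = 0 + 91 = 91)
c(g, Q) = 1/91
-38987 - c(-95, B(10, 14)) = -38987 - 1*1/91 = -38987 - 1/91 = -3547818/91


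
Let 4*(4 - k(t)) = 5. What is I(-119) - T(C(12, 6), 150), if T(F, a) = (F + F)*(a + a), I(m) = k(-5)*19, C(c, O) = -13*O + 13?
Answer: 156209/4 ≈ 39052.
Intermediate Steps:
C(c, O) = 13 - 13*O
k(t) = 11/4 (k(t) = 4 - ¼*5 = 4 - 5/4 = 11/4)
I(m) = 209/4 (I(m) = (11/4)*19 = 209/4)
T(F, a) = 4*F*a (T(F, a) = (2*F)*(2*a) = 4*F*a)
I(-119) - T(C(12, 6), 150) = 209/4 - 4*(13 - 13*6)*150 = 209/4 - 4*(13 - 78)*150 = 209/4 - 4*(-65)*150 = 209/4 - 1*(-39000) = 209/4 + 39000 = 156209/4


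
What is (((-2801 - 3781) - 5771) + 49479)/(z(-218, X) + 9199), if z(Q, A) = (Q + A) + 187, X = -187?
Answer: 37126/8981 ≈ 4.1338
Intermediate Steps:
z(Q, A) = 187 + A + Q (z(Q, A) = (A + Q) + 187 = 187 + A + Q)
(((-2801 - 3781) - 5771) + 49479)/(z(-218, X) + 9199) = (((-2801 - 3781) - 5771) + 49479)/((187 - 187 - 218) + 9199) = ((-6582 - 5771) + 49479)/(-218 + 9199) = (-12353 + 49479)/8981 = 37126*(1/8981) = 37126/8981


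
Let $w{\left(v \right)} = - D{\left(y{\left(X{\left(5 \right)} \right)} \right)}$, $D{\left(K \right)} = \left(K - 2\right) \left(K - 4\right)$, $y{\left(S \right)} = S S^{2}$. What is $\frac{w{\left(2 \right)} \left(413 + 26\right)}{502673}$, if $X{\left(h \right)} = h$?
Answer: $- \frac{6533637}{502673} \approx -12.998$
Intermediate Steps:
$y{\left(S \right)} = S^{3}$
$D{\left(K \right)} = \left(-4 + K\right) \left(-2 + K\right)$ ($D{\left(K \right)} = \left(-2 + K\right) \left(-4 + K\right) = \left(-4 + K\right) \left(-2 + K\right)$)
$w{\left(v \right)} = -14883$ ($w{\left(v \right)} = - (8 + \left(5^{3}\right)^{2} - 6 \cdot 5^{3}) = - (8 + 125^{2} - 750) = - (8 + 15625 - 750) = \left(-1\right) 14883 = -14883$)
$\frac{w{\left(2 \right)} \left(413 + 26\right)}{502673} = \frac{\left(-14883\right) \left(413 + 26\right)}{502673} = \left(-14883\right) 439 \cdot \frac{1}{502673} = \left(-6533637\right) \frac{1}{502673} = - \frac{6533637}{502673}$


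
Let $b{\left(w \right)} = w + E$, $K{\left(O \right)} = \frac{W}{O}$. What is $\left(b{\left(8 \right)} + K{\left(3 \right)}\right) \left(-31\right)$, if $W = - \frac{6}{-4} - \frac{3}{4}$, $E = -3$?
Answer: $- \frac{651}{4} \approx -162.75$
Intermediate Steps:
$W = \frac{3}{4}$ ($W = \left(-6\right) \left(- \frac{1}{4}\right) - \frac{3}{4} = \frac{3}{2} - \frac{3}{4} = \frac{3}{4} \approx 0.75$)
$K{\left(O \right)} = \frac{3}{4 O}$
$b{\left(w \right)} = -3 + w$ ($b{\left(w \right)} = w - 3 = -3 + w$)
$\left(b{\left(8 \right)} + K{\left(3 \right)}\right) \left(-31\right) = \left(\left(-3 + 8\right) + \frac{3}{4 \cdot 3}\right) \left(-31\right) = \left(5 + \frac{3}{4} \cdot \frac{1}{3}\right) \left(-31\right) = \left(5 + \frac{1}{4}\right) \left(-31\right) = \frac{21}{4} \left(-31\right) = - \frac{651}{4}$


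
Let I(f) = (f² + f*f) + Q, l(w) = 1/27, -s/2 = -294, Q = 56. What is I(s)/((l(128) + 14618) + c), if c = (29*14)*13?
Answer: 18671688/537193 ≈ 34.758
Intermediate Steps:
s = 588 (s = -2*(-294) = 588)
l(w) = 1/27
c = 5278 (c = 406*13 = 5278)
I(f) = 56 + 2*f² (I(f) = (f² + f*f) + 56 = (f² + f²) + 56 = 2*f² + 56 = 56 + 2*f²)
I(s)/((l(128) + 14618) + c) = (56 + 2*588²)/((1/27 + 14618) + 5278) = (56 + 2*345744)/(394687/27 + 5278) = (56 + 691488)/(537193/27) = 691544*(27/537193) = 18671688/537193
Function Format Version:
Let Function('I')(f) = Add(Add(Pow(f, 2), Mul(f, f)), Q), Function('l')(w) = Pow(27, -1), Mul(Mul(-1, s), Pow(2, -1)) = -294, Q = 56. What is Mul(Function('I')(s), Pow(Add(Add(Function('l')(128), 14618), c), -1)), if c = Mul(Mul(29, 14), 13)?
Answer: Rational(18671688, 537193) ≈ 34.758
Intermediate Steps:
s = 588 (s = Mul(-2, -294) = 588)
Function('l')(w) = Rational(1, 27)
c = 5278 (c = Mul(406, 13) = 5278)
Function('I')(f) = Add(56, Mul(2, Pow(f, 2))) (Function('I')(f) = Add(Add(Pow(f, 2), Mul(f, f)), 56) = Add(Add(Pow(f, 2), Pow(f, 2)), 56) = Add(Mul(2, Pow(f, 2)), 56) = Add(56, Mul(2, Pow(f, 2))))
Mul(Function('I')(s), Pow(Add(Add(Function('l')(128), 14618), c), -1)) = Mul(Add(56, Mul(2, Pow(588, 2))), Pow(Add(Add(Rational(1, 27), 14618), 5278), -1)) = Mul(Add(56, Mul(2, 345744)), Pow(Add(Rational(394687, 27), 5278), -1)) = Mul(Add(56, 691488), Pow(Rational(537193, 27), -1)) = Mul(691544, Rational(27, 537193)) = Rational(18671688, 537193)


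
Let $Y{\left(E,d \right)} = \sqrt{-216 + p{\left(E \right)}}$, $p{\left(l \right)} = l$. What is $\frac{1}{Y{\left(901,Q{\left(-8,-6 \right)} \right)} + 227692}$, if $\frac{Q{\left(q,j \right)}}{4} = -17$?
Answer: $\frac{227692}{51843646179} - \frac{\sqrt{685}}{51843646179} \approx 4.3914 \cdot 10^{-6}$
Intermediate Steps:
$Q{\left(q,j \right)} = -68$ ($Q{\left(q,j \right)} = 4 \left(-17\right) = -68$)
$Y{\left(E,d \right)} = \sqrt{-216 + E}$
$\frac{1}{Y{\left(901,Q{\left(-8,-6 \right)} \right)} + 227692} = \frac{1}{\sqrt{-216 + 901} + 227692} = \frac{1}{\sqrt{685} + 227692} = \frac{1}{227692 + \sqrt{685}}$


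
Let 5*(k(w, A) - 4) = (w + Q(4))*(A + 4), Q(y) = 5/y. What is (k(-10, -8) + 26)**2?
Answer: 1369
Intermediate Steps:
k(w, A) = 4 + (4 + A)*(5/4 + w)/5 (k(w, A) = 4 + ((w + 5/4)*(A + 4))/5 = 4 + ((w + 5*(1/4))*(4 + A))/5 = 4 + ((w + 5/4)*(4 + A))/5 = 4 + ((5/4 + w)*(4 + A))/5 = 4 + ((4 + A)*(5/4 + w))/5 = 4 + (4 + A)*(5/4 + w)/5)
(k(-10, -8) + 26)**2 = ((5 + (1/4)*(-8) + (4/5)*(-10) + (1/5)*(-8)*(-10)) + 26)**2 = ((5 - 2 - 8 + 16) + 26)**2 = (11 + 26)**2 = 37**2 = 1369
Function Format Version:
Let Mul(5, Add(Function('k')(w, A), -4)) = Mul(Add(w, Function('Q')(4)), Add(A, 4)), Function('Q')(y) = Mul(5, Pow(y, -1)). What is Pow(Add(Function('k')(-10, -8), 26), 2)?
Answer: 1369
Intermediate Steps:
Function('k')(w, A) = Add(4, Mul(Rational(1, 5), Add(4, A), Add(Rational(5, 4), w))) (Function('k')(w, A) = Add(4, Mul(Rational(1, 5), Mul(Add(w, Mul(5, Pow(4, -1))), Add(A, 4)))) = Add(4, Mul(Rational(1, 5), Mul(Add(w, Mul(5, Rational(1, 4))), Add(4, A)))) = Add(4, Mul(Rational(1, 5), Mul(Add(w, Rational(5, 4)), Add(4, A)))) = Add(4, Mul(Rational(1, 5), Mul(Add(Rational(5, 4), w), Add(4, A)))) = Add(4, Mul(Rational(1, 5), Mul(Add(4, A), Add(Rational(5, 4), w)))) = Add(4, Mul(Rational(1, 5), Add(4, A), Add(Rational(5, 4), w))))
Pow(Add(Function('k')(-10, -8), 26), 2) = Pow(Add(Add(5, Mul(Rational(1, 4), -8), Mul(Rational(4, 5), -10), Mul(Rational(1, 5), -8, -10)), 26), 2) = Pow(Add(Add(5, -2, -8, 16), 26), 2) = Pow(Add(11, 26), 2) = Pow(37, 2) = 1369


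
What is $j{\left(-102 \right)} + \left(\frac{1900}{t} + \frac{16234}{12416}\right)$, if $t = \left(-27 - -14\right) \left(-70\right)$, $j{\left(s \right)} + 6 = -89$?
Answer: $- \frac{51749993}{564928} \approx -91.605$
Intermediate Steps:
$j{\left(s \right)} = -95$ ($j{\left(s \right)} = -6 - 89 = -95$)
$t = 910$ ($t = \left(-27 + 14\right) \left(-70\right) = \left(-13\right) \left(-70\right) = 910$)
$j{\left(-102 \right)} + \left(\frac{1900}{t} + \frac{16234}{12416}\right) = -95 + \left(\frac{1900}{910} + \frac{16234}{12416}\right) = -95 + \left(1900 \cdot \frac{1}{910} + 16234 \cdot \frac{1}{12416}\right) = -95 + \left(\frac{190}{91} + \frac{8117}{6208}\right) = -95 + \frac{1918167}{564928} = - \frac{51749993}{564928}$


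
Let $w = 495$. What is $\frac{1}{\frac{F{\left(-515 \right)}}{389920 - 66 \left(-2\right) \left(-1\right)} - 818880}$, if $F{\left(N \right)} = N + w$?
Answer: $- \frac{97447}{79797399365} \approx -1.2212 \cdot 10^{-6}$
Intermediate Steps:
$F{\left(N \right)} = 495 + N$ ($F{\left(N \right)} = N + 495 = 495 + N$)
$\frac{1}{\frac{F{\left(-515 \right)}}{389920 - 66 \left(-2\right) \left(-1\right)} - 818880} = \frac{1}{\frac{495 - 515}{389920 - 66 \left(-2\right) \left(-1\right)} - 818880} = \frac{1}{- \frac{20}{389920 - \left(-132\right) \left(-1\right)} - 818880} = \frac{1}{- \frac{20}{389920 - 132} - 818880} = \frac{1}{- \frac{20}{389788} - 818880} = \frac{1}{\left(-20\right) \frac{1}{389788} - 818880} = \frac{1}{- \frac{5}{97447} - 818880} = \frac{1}{- \frac{79797399365}{97447}} = - \frac{97447}{79797399365}$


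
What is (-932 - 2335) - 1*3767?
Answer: -7034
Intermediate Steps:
(-932 - 2335) - 1*3767 = -3267 - 3767 = -7034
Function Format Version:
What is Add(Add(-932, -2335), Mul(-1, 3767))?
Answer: -7034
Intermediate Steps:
Add(Add(-932, -2335), Mul(-1, 3767)) = Add(-3267, -3767) = -7034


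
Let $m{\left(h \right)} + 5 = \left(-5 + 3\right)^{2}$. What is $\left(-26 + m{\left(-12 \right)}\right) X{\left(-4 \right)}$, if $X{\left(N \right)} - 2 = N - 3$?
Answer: $135$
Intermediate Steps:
$m{\left(h \right)} = -1$ ($m{\left(h \right)} = -5 + \left(-5 + 3\right)^{2} = -5 + \left(-2\right)^{2} = -5 + 4 = -1$)
$X{\left(N \right)} = -1 + N$ ($X{\left(N \right)} = 2 + \left(N - 3\right) = 2 + \left(-3 + N\right) = -1 + N$)
$\left(-26 + m{\left(-12 \right)}\right) X{\left(-4 \right)} = \left(-26 - 1\right) \left(-1 - 4\right) = \left(-27\right) \left(-5\right) = 135$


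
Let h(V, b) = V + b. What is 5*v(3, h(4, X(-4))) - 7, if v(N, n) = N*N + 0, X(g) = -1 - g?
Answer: 38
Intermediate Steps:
v(N, n) = N² (v(N, n) = N² + 0 = N²)
5*v(3, h(4, X(-4))) - 7 = 5*3² - 7 = 5*9 - 7 = 45 - 7 = 38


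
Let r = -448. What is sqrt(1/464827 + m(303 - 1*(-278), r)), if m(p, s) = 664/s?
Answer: I*sqrt(251066166173130)/13015156 ≈ 1.2174*I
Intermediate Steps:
sqrt(1/464827 + m(303 - 1*(-278), r)) = sqrt(1/464827 + 664/(-448)) = sqrt(1/464827 + 664*(-1/448)) = sqrt(1/464827 - 83/56) = sqrt(-38580585/26030312) = I*sqrt(251066166173130)/13015156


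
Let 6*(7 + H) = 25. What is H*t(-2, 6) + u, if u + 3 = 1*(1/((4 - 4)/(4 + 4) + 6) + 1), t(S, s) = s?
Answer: -113/6 ≈ -18.833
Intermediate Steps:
H = -17/6 (H = -7 + (1/6)*25 = -7 + 25/6 = -17/6 ≈ -2.8333)
u = -11/6 (u = -3 + 1*(1/((4 - 4)/(4 + 4) + 6) + 1) = -3 + 1*(1/(0/8 + 6) + 1) = -3 + 1*(1/(0*(1/8) + 6) + 1) = -3 + 1*(1/(0 + 6) + 1) = -3 + 1*(1/6 + 1) = -3 + 1*(7/6) = -3 + 7/6 = -11/6 ≈ -1.8333)
H*t(-2, 6) + u = -17/6*6 - 11/6 = -17 - 11/6 = -113/6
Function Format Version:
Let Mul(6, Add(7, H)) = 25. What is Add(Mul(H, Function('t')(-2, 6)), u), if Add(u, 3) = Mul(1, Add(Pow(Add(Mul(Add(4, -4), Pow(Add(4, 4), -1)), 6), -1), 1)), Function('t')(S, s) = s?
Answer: Rational(-113, 6) ≈ -18.833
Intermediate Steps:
H = Rational(-17, 6) (H = Add(-7, Mul(Rational(1, 6), 25)) = Add(-7, Rational(25, 6)) = Rational(-17, 6) ≈ -2.8333)
u = Rational(-11, 6) (u = Add(-3, Mul(1, Add(Pow(Add(Mul(Add(4, -4), Pow(Add(4, 4), -1)), 6), -1), 1))) = Add(-3, Mul(1, Add(Pow(Add(Mul(0, Pow(8, -1)), 6), -1), 1))) = Add(-3, Mul(1, Add(Pow(Add(Mul(0, Rational(1, 8)), 6), -1), 1))) = Add(-3, Mul(1, Add(Pow(Add(0, 6), -1), 1))) = Add(-3, Mul(1, Add(Pow(6, -1), 1))) = Add(-3, Mul(1, Add(Rational(1, 6), 1))) = Add(-3, Mul(1, Rational(7, 6))) = Add(-3, Rational(7, 6)) = Rational(-11, 6) ≈ -1.8333)
Add(Mul(H, Function('t')(-2, 6)), u) = Add(Mul(Rational(-17, 6), 6), Rational(-11, 6)) = Add(-17, Rational(-11, 6)) = Rational(-113, 6)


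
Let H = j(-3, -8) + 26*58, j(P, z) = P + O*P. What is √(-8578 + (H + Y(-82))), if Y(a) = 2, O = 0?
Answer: I*√7071 ≈ 84.089*I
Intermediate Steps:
j(P, z) = P (j(P, z) = P + 0*P = P + 0 = P)
H = 1505 (H = -3 + 26*58 = -3 + 1508 = 1505)
√(-8578 + (H + Y(-82))) = √(-8578 + (1505 + 2)) = √(-8578 + 1507) = √(-7071) = I*√7071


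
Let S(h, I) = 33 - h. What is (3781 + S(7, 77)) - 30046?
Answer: -26239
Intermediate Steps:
(3781 + S(7, 77)) - 30046 = (3781 + (33 - 1*7)) - 30046 = (3781 + (33 - 7)) - 30046 = (3781 + 26) - 30046 = 3807 - 30046 = -26239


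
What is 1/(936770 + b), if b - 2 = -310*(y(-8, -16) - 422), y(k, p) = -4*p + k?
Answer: 1/1050232 ≈ 9.5217e-7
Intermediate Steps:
y(k, p) = k - 4*p
b = 113462 (b = 2 - 310*((-8 - 4*(-16)) - 422) = 2 - 310*((-8 + 64) - 422) = 2 - 310*(56 - 422) = 2 - 310*(-366) = 2 + 113460 = 113462)
1/(936770 + b) = 1/(936770 + 113462) = 1/1050232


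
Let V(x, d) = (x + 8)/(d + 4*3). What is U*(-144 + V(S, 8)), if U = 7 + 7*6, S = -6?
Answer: -70511/10 ≈ -7051.1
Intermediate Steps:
V(x, d) = (8 + x)/(12 + d) (V(x, d) = (8 + x)/(d + 12) = (8 + x)/(12 + d))
U = 49 (U = 7 + 42 = 49)
U*(-144 + V(S, 8)) = 49*(-144 + (8 - 6)/(12 + 8)) = 49*(-144 + 2/20) = 49*(-144 + (1/20)*2) = 49*(-144 + ⅒) = 49*(-1439/10) = -70511/10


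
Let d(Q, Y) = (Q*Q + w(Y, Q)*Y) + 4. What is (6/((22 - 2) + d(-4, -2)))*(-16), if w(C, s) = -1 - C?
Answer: -48/19 ≈ -2.5263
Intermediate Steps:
d(Q, Y) = 4 + Q² + Y*(-1 - Y) (d(Q, Y) = (Q*Q + (-1 - Y)*Y) + 4 = (Q² + Y*(-1 - Y)) + 4 = 4 + Q² + Y*(-1 - Y))
(6/((22 - 2) + d(-4, -2)))*(-16) = (6/((22 - 2) + (4 + (-4)² - 1*(-2)*(1 - 2))))*(-16) = (6/(20 + (4 + 16 - 1*(-2)*(-1))))*(-16) = (6/(20 + (4 + 16 - 2)))*(-16) = (6/(20 + 18))*(-16) = (6/38)*(-16) = ((1/38)*6)*(-16) = (3/19)*(-16) = -48/19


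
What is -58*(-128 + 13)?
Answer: 6670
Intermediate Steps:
-58*(-128 + 13) = -58*(-115) = 6670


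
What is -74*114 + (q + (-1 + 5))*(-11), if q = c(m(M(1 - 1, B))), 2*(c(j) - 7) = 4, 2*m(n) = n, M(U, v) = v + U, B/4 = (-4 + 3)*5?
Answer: -8579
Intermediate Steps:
B = -20 (B = 4*((-4 + 3)*5) = 4*(-1*5) = 4*(-5) = -20)
M(U, v) = U + v
m(n) = n/2
c(j) = 9 (c(j) = 7 + (1/2)*4 = 7 + 2 = 9)
q = 9
-74*114 + (q + (-1 + 5))*(-11) = -74*114 + (9 + (-1 + 5))*(-11) = -8436 + (9 + 4)*(-11) = -8436 + 13*(-11) = -8436 - 143 = -8579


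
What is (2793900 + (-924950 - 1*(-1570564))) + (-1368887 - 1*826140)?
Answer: 1244487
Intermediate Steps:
(2793900 + (-924950 - 1*(-1570564))) + (-1368887 - 1*826140) = (2793900 + (-924950 + 1570564)) + (-1368887 - 826140) = (2793900 + 645614) - 2195027 = 3439514 - 2195027 = 1244487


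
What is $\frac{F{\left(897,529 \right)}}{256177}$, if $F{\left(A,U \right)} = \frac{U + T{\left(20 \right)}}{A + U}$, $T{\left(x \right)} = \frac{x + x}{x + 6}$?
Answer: $\frac{363}{249947854} \approx 1.4523 \cdot 10^{-6}$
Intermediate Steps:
$T{\left(x \right)} = \frac{2 x}{6 + x}$
$F{\left(A,U \right)} = \frac{\frac{20}{13} + U}{A + U}$ ($F{\left(A,U \right)} = \frac{U + 2 \cdot 20 \frac{1}{6 + 20}}{A + U} = \frac{U + 2 \cdot 20 \cdot \frac{1}{26}}{A + U} = \frac{U + \frac{20}{13}}{A + U} = \frac{\frac{20}{13} + U}{A + U}$)
$\frac{F{\left(897,529 \right)}}{256177} = \frac{\frac{1}{897 + 529} \left(\frac{20}{13} + 529\right)}{256177} = \frac{1}{1426} \cdot \frac{6897}{13} \cdot \frac{1}{256177} = \frac{6897}{18538} \cdot \frac{1}{256177} = \frac{363}{249947854}$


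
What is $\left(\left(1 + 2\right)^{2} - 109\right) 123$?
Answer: $-12300$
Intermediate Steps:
$\left(\left(1 + 2\right)^{2} - 109\right) 123 = \left(3^{2} - 109\right) 123 = \left(9 - 109\right) 123 = \left(-100\right) 123 = -12300$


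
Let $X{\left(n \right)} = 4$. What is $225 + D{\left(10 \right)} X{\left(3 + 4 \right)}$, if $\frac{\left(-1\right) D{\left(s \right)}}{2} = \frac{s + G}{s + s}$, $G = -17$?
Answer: $\frac{1139}{5} \approx 227.8$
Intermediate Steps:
$D{\left(s \right)} = - \frac{-17 + s}{s}$ ($D{\left(s \right)} = - 2 \frac{s - 17}{s + s} = - 2 \frac{-17 + s}{2 s} = - \frac{-17 + s}{s}$)
$225 + D{\left(10 \right)} X{\left(3 + 4 \right)} = 225 + \frac{17 - 10}{10} \cdot 4 = 225 + \frac{1}{10} \cdot 7 \cdot 4 = 225 + \frac{7}{10} \cdot 4 = 225 + \frac{14}{5} = \frac{1139}{5}$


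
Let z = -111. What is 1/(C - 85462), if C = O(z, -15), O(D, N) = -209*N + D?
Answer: -1/82438 ≈ -1.2130e-5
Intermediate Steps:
O(D, N) = D - 209*N
C = 3024 (C = -111 - 209*(-15) = -111 + 3135 = 3024)
1/(C - 85462) = 1/(3024 - 85462) = 1/(-82438) = -1/82438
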